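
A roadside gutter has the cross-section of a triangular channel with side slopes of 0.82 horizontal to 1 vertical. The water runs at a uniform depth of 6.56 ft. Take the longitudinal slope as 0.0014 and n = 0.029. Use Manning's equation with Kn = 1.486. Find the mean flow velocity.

For a triangular section with side slope z = 0.82: A = zy² = 0.82×6.56² = 35.29 ft²; P = 2y√(1+z²) = 2×6.56×1.293 = 16.97 ft.
Hydraulic radius R = A/P = 35.29/16.97 = 2.08 ft.
From Manning's equation, V = (1.486/n) R^(2/3) S^(1/2) = (1.486/0.029) × 2.08^(2/3) × 0.0014^(1/2) = 3.12 ft/s.

V = 3.12 ft/s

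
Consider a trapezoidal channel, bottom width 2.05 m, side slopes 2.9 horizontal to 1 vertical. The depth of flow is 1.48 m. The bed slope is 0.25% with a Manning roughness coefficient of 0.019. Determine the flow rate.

With bottom width b = 2.05 m and side slope z = 2.9: A = (b + zy)y = (2.05 + 2.9×1.48)×1.48 = 9.386 m²; P = b + 2y√(1+z²) = 2.05 + 2×1.48×3.068 = 11.13 m.
Hydraulic radius R = A/P = 9.386/11.13 = 0.8433 m.
Manning's equation: Q = (1/n) A R^(2/3) S^(1/2) = (1/0.019) × 9.386 × 0.8433^(2/3) × 0.0025^(1/2) = 22 m³/s.

Q = 22 m³/s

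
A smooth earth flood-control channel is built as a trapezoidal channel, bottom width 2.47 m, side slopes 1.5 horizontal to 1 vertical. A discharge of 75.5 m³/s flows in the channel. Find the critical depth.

y_c = 2.78 m

At critical depth, Q² T / (g A³) = 1, i.e. A³/T = Q²/g = 75.5²/9.81 = 581.1.
Try y = 3.2 m: A³/T = 1043 — over.
Try y = 2.78 m: A³/T = 581.9 — ≈ 581.1.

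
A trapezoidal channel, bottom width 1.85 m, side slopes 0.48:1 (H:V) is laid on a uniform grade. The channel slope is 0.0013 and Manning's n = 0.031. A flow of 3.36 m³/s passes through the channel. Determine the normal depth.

y_n = 1.42 m

Manning's equation rearranged: A R^(2/3) = nQ / (1·√S) = 0.031 × 3.36 / (√0.0013) = 2.889.
Trying y = 1.7 m: A R^(2/3) = 3.926 — too large.
Trying y = 1.42 m: A R^(2/3) = 2.885 — ≈ 2.889.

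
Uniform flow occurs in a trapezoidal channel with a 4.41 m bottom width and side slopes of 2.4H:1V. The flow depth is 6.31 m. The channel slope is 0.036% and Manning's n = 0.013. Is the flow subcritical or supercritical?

subcritical

With bottom width b = 4.41 m and side slope z = 2.4: A = (b + zy)y = (4.41 + 2.4×6.31)×6.31 = 123.4 m²; P = b + 2y√(1+z²) = 4.41 + 2×6.31×2.6 = 37.22 m.
Hydraulic radius R = A/P = 123.4/37.22 = 3.315 m.
V = (1/n) R^(2/3) √S = (1/0.013) × 3.315^(2/3) × √0.00036 = 3.245 m/s. Hydraulic depth D_h = A/T = 123.4/34.7 = 3.556 m.
Froude number Fr = V/√(g·D_h) = 3.245/√(9.81×3.556) = 0.549, which is less than 1, so the flow is subcritical.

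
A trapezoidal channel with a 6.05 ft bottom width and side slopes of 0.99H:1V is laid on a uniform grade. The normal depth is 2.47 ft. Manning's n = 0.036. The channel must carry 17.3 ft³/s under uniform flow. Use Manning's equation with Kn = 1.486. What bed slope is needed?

With bottom width b = 6.05 ft and side slope z = 0.99: A = (b + zy)y = (6.05 + 0.99×2.47)×2.47 = 20.98 ft²; P = b + 2y√(1+z²) = 6.05 + 2×2.47×1.407 = 13 ft.
Hydraulic radius R = A/P = 20.98/13 = 1.614 ft.
From Manning's equation, S = [nQ / (1.486 A R^(2/3))]² = [0.036 × 17.3 / (1.486 × 20.98 × 1.614^(2/3))]² = 0.000211.

S = 0.000211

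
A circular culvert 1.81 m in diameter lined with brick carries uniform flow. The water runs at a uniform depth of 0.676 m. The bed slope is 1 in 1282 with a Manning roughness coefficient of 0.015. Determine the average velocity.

For a circular section of diameter D = 1.81 m at depth y = 0.676 m, the central angle is θ = 2 arccos(1 − 2y/D) = 2.63 rad. Then A = (D²/8)(θ − sin θ) = 0.8765 m² and P = Dθ/2 = 2.38 m.
Hydraulic radius R = A/P = 0.8765/2.38 = 0.3683 m.
From Manning's equation, V = (1/n) R^(2/3) S^(1/2) = (1/0.015) × 0.3683^(2/3) × 0.00078^(1/2) = 0.957 m/s.

V = 0.957 m/s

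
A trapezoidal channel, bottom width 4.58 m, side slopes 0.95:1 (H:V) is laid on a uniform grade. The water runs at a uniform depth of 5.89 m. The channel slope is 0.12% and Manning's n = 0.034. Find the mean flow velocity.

With bottom width b = 4.58 m and side slope z = 0.95: A = (b + zy)y = (4.58 + 0.95×5.89)×5.89 = 59.93 m²; P = b + 2y√(1+z²) = 4.58 + 2×5.89×1.379 = 20.83 m.
Hydraulic radius R = A/P = 59.93/20.83 = 2.878 m.
From Manning's equation, V = (1/n) R^(2/3) S^(1/2) = (1/0.034) × 2.878^(2/3) × 0.0012^(1/2) = 2.06 m/s.

V = 2.06 m/s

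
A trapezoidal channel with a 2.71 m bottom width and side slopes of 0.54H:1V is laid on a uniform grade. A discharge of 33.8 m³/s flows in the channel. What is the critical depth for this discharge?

At critical depth, Q² T / (g A³) = 1, i.e. A³/T = Q²/g = 33.8²/9.81 = 116.5.
Trying y = 2.44 m: A³/T = 177.6 — over.
Trying y = 1.91 m: A³/T = 76.46 — short.
Trying y = 2.16 m: A³/T = 116.4 — ≈ 116.5.

y_c = 2.16 m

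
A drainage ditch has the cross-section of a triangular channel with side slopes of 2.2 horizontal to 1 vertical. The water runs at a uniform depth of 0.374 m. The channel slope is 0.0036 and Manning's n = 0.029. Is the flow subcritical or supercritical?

subcritical

For a triangular section with side slope z = 2.2: A = zy² = 2.2×0.374² = 0.3077 m²; P = 2y√(1+z²) = 2×0.374×2.417 = 1.808 m.
Hydraulic radius R = A/P = 0.3077/1.808 = 0.1702 m.
V = (1/n) R^(2/3) √S = (1/0.029) × 0.1702^(2/3) × √0.0036 = 0.6355 m/s. Hydraulic depth D_h = A/T = 0.3077/1.646 = 0.187 m.
Froude number Fr = V/√(g·D_h) = 0.6355/√(9.81×0.187) = 0.469, which is less than 1, so the flow is subcritical.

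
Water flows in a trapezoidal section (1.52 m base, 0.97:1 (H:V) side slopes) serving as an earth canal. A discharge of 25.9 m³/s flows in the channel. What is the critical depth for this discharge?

At critical depth, Q² T / (g A³) = 1, i.e. A³/T = Q²/g = 25.9²/9.81 = 68.38.
Trying y = 2.49 m: A³/T = 148.2 — high.
Trying y = 1.65 m: A³/T = 28.91 — low.
Trying y = 2.06 m: A³/T = 69.01 — ≈ 68.38.

y_c = 2.06 m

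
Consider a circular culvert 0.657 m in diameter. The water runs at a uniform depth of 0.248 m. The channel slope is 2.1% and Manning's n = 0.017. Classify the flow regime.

For a circular section of diameter D = 0.657 m at depth y = 0.248 m, the central angle is θ = 2 arccos(1 − 2y/D) = 2.646 rad. Then A = (D²/8)(θ − sin θ) = 0.1172 m² and P = Dθ/2 = 0.8694 m.
Hydraulic radius R = A/P = 0.1172/0.8694 = 0.1348 m.
V = (1/n) R^(2/3) √S = (1/0.017) × 0.1348^(2/3) × √0.021 = 2.241 m/s. Hydraulic depth D_h = A/T = 0.1172/0.637 = 0.1839 m.
Froude number Fr = V/√(g·D_h) = 2.241/√(9.81×0.1839) = 1.67, which is greater than 1, so the flow is supercritical.

supercritical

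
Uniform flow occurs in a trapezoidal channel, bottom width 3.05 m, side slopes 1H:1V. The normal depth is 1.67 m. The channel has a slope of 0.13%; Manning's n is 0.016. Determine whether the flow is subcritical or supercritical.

With bottom width b = 3.05 m and side slope z = 1: A = (b + zy)y = (3.05 + 1×1.67)×1.67 = 7.882 m²; P = b + 2y√(1+z²) = 3.05 + 2×1.67×1.414 = 7.773 m.
Hydraulic radius R = A/P = 7.882/7.773 = 1.014 m.
V = (1/n) R^(2/3) √S = (1/0.016) × 1.014^(2/3) × √0.0013 = 2.274 m/s. Hydraulic depth D_h = A/T = 7.882/6.39 = 1.234 m.
Froude number Fr = V/√(g·D_h) = 2.274/√(9.81×1.234) = 0.654, which is less than 1, so the flow is subcritical.

subcritical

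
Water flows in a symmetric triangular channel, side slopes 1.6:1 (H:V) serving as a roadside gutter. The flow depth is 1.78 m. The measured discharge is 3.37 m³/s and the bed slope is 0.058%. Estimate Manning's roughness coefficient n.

For a triangular section with side slope z = 1.6: A = zy² = 1.6×1.78² = 5.069 m²; P = 2y√(1+z²) = 2×1.78×1.887 = 6.717 m.
Hydraulic radius R = A/P = 5.069/6.717 = 0.7547 m.
Rearranging Manning's equation: n = (1/Q) A R^(2/3) S^(1/2) = (1/3.37) × 5.069 × 0.7547^(2/3) × √0.00058 = 0.03.

n = 0.03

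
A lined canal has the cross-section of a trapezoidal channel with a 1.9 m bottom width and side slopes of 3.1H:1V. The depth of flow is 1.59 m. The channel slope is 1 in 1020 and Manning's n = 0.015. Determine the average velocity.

V = 1.93 m/s

With bottom width b = 1.9 m and side slope z = 3.1: A = (b + zy)y = (1.9 + 3.1×1.59)×1.59 = 10.86 m²; P = b + 2y√(1+z²) = 1.9 + 2×1.59×3.257 = 12.26 m.
Hydraulic radius R = A/P = 10.86/12.26 = 0.8858 m.
From Manning's equation, V = (1/n) R^(2/3) S^(1/2) = (1/0.015) × 0.8858^(2/3) × 0.0009804^(1/2) = 1.93 m/s.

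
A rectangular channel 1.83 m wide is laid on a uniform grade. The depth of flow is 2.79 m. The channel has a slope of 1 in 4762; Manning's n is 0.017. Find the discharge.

Q = 3.4 m³/s

Flow area A = b·y = 1.83 × 2.79 = 5.106 m². Wetted perimeter P = b + 2y = 1.83 + 2×2.79 = 7.41 m.
Hydraulic radius R = A/P = 5.106/7.41 = 0.689 m.
Manning's equation: Q = (1/n) A R^(2/3) S^(1/2) = (1/0.017) × 5.106 × 0.689^(2/3) × 0.00021^(1/2) = 3.4 m³/s.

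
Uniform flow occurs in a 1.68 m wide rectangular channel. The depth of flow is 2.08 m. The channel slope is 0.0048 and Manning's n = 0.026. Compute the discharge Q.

Flow area A = b·y = 1.68 × 2.08 = 3.494 m². Wetted perimeter P = b + 2y = 1.68 + 2×2.08 = 5.84 m.
Hydraulic radius R = A/P = 3.494/5.84 = 0.5984 m.
Manning's equation: Q = (1/n) A R^(2/3) S^(1/2) = (1/0.026) × 3.494 × 0.5984^(2/3) × 0.0048^(1/2) = 6.61 m³/s.

Q = 6.61 m³/s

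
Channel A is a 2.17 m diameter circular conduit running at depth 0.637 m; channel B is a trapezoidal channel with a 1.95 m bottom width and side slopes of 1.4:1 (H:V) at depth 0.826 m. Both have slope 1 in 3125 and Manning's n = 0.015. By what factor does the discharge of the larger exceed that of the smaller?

3.66

Channel A: For a circular section of diameter D = 2.17 m at depth y = 0.637 m, the central angle is θ = 2 arccos(1 − 2y/D) = 2.29 rad. Then A = (D²/8)(θ − sin θ) = 0.9054 m² and P = Dθ/2 = 2.485 m. Hydraulic radius R = A/P = 0.9054/2.485 = 0.3643 m. Q_A = (1/0.015)·0.9054·0.3643^(2/3)·√0.00032 = 0.5508 m³/s.
Channel B: With bottom width b = 1.95 m and side slope z = 1.4: A = (b + zy)y = (1.95 + 1.4×0.826)×0.826 = 2.566 m²; P = b + 2y√(1+z²) = 1.95 + 2×0.826×1.72 = 4.792 m. Hydraulic radius R = A/P = 2.566/4.792 = 0.5354 m. Q_B = (1/0.015)·2.566·0.5354^(2/3)·√0.00032 = 2.018 m³/s.
The larger discharge is 2.018 m³/s and the smaller is 0.5508 m³/s; the ratio is 3.66.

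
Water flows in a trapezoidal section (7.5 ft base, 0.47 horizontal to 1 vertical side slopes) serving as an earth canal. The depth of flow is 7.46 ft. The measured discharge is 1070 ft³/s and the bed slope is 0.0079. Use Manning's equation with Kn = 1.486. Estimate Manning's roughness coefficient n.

n = 0.023

With bottom width b = 7.5 ft and side slope z = 0.47: A = (b + zy)y = (7.5 + 0.47×7.46)×7.46 = 82.11 ft²; P = b + 2y√(1+z²) = 7.5 + 2×7.46×1.105 = 23.99 ft.
Hydraulic radius R = A/P = 82.11/23.99 = 3.423 ft.
Rearranging Manning's equation: n = (1.486/Q) A R^(2/3) S^(1/2) = (1.486/1070) × 82.11 × 3.423^(2/3) × √0.0079 = 0.023.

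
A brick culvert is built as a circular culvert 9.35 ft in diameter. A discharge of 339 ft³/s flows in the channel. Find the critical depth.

y_c = 4.45 ft

At critical depth, Q² T / (g A³) = 1, i.e. A³/T = Q²/g = 339²/32.2 = 3569.
Try y = 3.04 ft: A³/T = 828.5 — low.
Try y = 5.62 ft: A³/T = 8747 — high.
Try y = 4.45 ft: A³/T = 3584 — close enough.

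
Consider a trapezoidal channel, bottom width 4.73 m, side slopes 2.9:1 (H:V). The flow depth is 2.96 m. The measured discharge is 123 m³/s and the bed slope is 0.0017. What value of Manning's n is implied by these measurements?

With bottom width b = 4.73 m and side slope z = 2.9: A = (b + zy)y = (4.73 + 2.9×2.96)×2.96 = 39.41 m²; P = b + 2y√(1+z²) = 4.73 + 2×2.96×3.068 = 22.89 m.
Hydraulic radius R = A/P = 39.41/22.89 = 1.722 m.
Rearranging Manning's equation: n = (1/Q) A R^(2/3) S^(1/2) = (1/123) × 39.41 × 1.722^(2/3) × √0.0017 = 0.019.

n = 0.019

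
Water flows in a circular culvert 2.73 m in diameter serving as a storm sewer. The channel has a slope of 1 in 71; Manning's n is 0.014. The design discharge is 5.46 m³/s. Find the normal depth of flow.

y_n = 0.695 m

Manning's equation rearranged: A R^(2/3) = nQ / (1·√S) = 0.014 × 5.46 / (√0.01408) = 0.6441.
Trying y = 0.477 m: A R^(2/3) = 0.3018 — low.
Trying y = 0.826 m: A R^(2/3) = 0.9033 — high.
Trying y = 0.695 m: A R^(2/3) = 0.6443 — close enough.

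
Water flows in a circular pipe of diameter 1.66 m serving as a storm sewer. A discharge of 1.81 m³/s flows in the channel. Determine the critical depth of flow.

y_c = 0.669 m

At critical depth, Q² T / (g A³) = 1, i.e. A³/T = Q²/g = 1.81²/9.81 = 0.334.
Trying y = 0.519 m: A³/T = 0.1256 — short.
Trying y = 0.726 m: A³/T = 0.4575 — over.
Trying y = 0.669 m: A³/T = 0.3343 — matches.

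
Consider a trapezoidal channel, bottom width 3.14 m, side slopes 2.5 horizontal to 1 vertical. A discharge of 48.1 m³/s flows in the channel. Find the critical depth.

y_c = 1.84 m

At critical depth, Q² T / (g A³) = 1, i.e. A³/T = Q²/g = 48.1²/9.81 = 235.8.
Try y = 1.65 m: A³/T = 151.2 — too small.
Try y = 1.84 m: A³/T = 234.1 — ≈ 235.8.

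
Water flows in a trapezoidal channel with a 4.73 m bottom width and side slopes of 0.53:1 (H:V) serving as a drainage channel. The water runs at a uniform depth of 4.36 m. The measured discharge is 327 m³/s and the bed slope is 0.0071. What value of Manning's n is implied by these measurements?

With bottom width b = 4.73 m and side slope z = 0.53: A = (b + zy)y = (4.73 + 0.53×4.36)×4.36 = 30.7 m²; P = b + 2y√(1+z²) = 4.73 + 2×4.36×1.132 = 14.6 m.
Hydraulic radius R = A/P = 30.7/14.6 = 2.103 m.
Rearranging Manning's equation: n = (1/Q) A R^(2/3) S^(1/2) = (1/327) × 30.7 × 2.103^(2/3) × √0.0071 = 0.013.

n = 0.013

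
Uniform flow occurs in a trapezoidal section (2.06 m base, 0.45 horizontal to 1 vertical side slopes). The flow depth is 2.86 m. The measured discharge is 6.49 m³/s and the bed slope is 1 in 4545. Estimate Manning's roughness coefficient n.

With bottom width b = 2.06 m and side slope z = 0.45: A = (b + zy)y = (2.06 + 0.45×2.86)×2.86 = 9.572 m²; P = b + 2y√(1+z²) = 2.06 + 2×2.86×1.097 = 8.332 m.
Hydraulic radius R = A/P = 9.572/8.332 = 1.149 m.
Rearranging Manning's equation: n = (1/Q) A R^(2/3) S^(1/2) = (1/6.49) × 9.572 × 1.149^(2/3) × √0.00022 = 0.024.

n = 0.024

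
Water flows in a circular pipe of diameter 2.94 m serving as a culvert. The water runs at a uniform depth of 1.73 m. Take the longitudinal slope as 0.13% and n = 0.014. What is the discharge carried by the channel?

Q = 9.28 m³/s

For a circular section of diameter D = 2.94 m at depth y = 1.73 m, the central angle is θ = 2 arccos(1 − 2y/D) = 3.497 rad. Then A = (D²/8)(θ − sin θ) = 4.155 m² and P = Dθ/2 = 5.141 m.
Hydraulic radius R = A/P = 4.155/5.141 = 0.8082 m.
Manning's equation: Q = (1/n) A R^(2/3) S^(1/2) = (1/0.014) × 4.155 × 0.8082^(2/3) × 0.0013^(1/2) = 9.28 m³/s.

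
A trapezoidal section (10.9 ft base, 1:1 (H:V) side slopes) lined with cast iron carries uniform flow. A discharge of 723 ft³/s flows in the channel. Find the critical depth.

y_c = 4.46 ft

At critical depth, Q² T / (g A³) = 1, i.e. A³/T = Q²/g = 723²/32.2 = 16230.
Try y = 5.5 ft: A³/T = 33510 — over.
Try y = 3.68 ft: A³/T = 8459 — short.
Try y = 4.46 ft: A³/T = 16220 — close enough.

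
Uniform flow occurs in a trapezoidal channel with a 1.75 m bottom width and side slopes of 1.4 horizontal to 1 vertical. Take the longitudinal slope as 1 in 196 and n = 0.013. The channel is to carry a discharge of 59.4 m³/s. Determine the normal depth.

Manning's equation rearranged: A R^(2/3) = nQ / (1·√S) = 0.013 × 59.4 / (√0.005102) = 10.81.
Try y = 2.51 m: A R^(2/3) = 15.51 — too large.
Try y = 1.52 m: A R^(2/3) = 5.266 — too small.
Try y = 2.13 m: A R^(2/3) = 10.81 — matches.

y_n = 2.13 m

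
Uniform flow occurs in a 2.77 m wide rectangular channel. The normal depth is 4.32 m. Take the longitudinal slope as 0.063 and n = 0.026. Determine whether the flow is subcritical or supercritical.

Flow area A = b·y = 2.77 × 4.32 = 11.97 m². Wetted perimeter P = b + 2y = 2.77 + 2×4.32 = 11.41 m.
Hydraulic radius R = A/P = 11.97/11.41 = 1.049 m.
V = (1/n) R^(2/3) √S = (1/0.026) × 1.049^(2/3) × √0.063 = 9.965 m/s. Hydraulic depth D_h = A/T = 11.97/2.77 = 4.32 m.
Froude number Fr = V/√(g·D_h) = 9.965/√(9.81×4.32) = 1.53, which is greater than 1, so the flow is supercritical.

supercritical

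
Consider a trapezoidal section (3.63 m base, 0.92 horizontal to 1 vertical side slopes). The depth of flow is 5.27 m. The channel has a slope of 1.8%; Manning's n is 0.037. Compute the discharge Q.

Q = 298 m³/s

With bottom width b = 3.63 m and side slope z = 0.92: A = (b + zy)y = (3.63 + 0.92×5.27)×5.27 = 44.68 m²; P = b + 2y√(1+z²) = 3.63 + 2×5.27×1.359 = 17.95 m.
Hydraulic radius R = A/P = 44.68/17.95 = 2.489 m.
Manning's equation: Q = (1/n) A R^(2/3) S^(1/2) = (1/0.037) × 44.68 × 2.489^(2/3) × 0.018^(1/2) = 298 m³/s.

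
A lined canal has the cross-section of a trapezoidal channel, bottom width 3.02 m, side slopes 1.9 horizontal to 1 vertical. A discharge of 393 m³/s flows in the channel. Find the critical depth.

y_c = 5.41 m

At critical depth, Q² T / (g A³) = 1, i.e. A³/T = Q²/g = 393²/9.81 = 15740.
At y = 4.39 m: A³/T = 6297 — short.
At y = 6.56 m: A³/T = 37500 — over.
At y = 5.41 m: A³/T = 15800 — close enough.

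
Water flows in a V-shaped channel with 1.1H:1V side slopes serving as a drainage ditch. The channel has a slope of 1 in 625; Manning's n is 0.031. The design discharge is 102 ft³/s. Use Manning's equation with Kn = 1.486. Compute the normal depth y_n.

Manning's equation rearranged: A R^(2/3) = nQ / (1.486·√S) = 0.031 × 102 / (1.486 × √0.0016) = 53.2.
At y = 6.98 ft: A R^(2/3) = 100.9 — too large.
At y = 5.49 ft: A R^(2/3) = 53.17 — close enough.

y_n = 5.49 ft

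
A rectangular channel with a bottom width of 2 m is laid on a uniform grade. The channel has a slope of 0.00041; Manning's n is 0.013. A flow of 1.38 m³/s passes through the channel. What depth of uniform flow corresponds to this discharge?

y_n = 0.771 m

Manning's equation rearranged: A R^(2/3) = nQ / (1·√S) = 0.013 × 1.38 / (√0.00041) = 0.886.
Try y = 0.632 m: A R^(2/3) = 0.6716 — short.
Try y = 0.839 m: A R^(2/3) = 0.9944 — over.
Try y = 0.771 m: A R^(2/3) = 0.8857 — matches.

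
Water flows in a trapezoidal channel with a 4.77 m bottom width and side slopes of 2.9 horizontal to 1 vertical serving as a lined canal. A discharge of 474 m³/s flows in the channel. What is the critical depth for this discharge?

y_c = 4.84 m

At critical depth, Q² T / (g A³) = 1, i.e. A³/T = Q²/g = 474²/9.81 = 22900.
Trying y = 6.09 m: A³/T = 63580 — over.
Trying y = 3.53 m: A³/T = 5889 — short.
Trying y = 4.84 m: A³/T = 22960 — matches.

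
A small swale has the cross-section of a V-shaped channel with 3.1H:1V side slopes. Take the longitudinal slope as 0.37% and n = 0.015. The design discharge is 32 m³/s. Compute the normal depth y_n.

Manning's equation rearranged: A R^(2/3) = nQ / (1·√S) = 0.015 × 32 / (√0.0037) = 7.891.
At y = 1.28 m: A R^(2/3) = 3.65 — too small.
At y = 1.99 m: A R^(2/3) = 11.84 — too large.
At y = 1.71 m: A R^(2/3) = 7.901 — close enough.

y_n = 1.71 m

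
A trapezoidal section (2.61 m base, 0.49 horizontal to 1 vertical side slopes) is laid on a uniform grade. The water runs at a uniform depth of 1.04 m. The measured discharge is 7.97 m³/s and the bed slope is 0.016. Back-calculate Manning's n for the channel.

n = 0.039

With bottom width b = 2.61 m and side slope z = 0.49: A = (b + zy)y = (2.61 + 0.49×1.04)×1.04 = 3.244 m²; P = b + 2y√(1+z²) = 2.61 + 2×1.04×1.114 = 4.926 m.
Hydraulic radius R = A/P = 3.244/4.926 = 0.6586 m.
Rearranging Manning's equation: n = (1/Q) A R^(2/3) S^(1/2) = (1/7.97) × 3.244 × 0.6586^(2/3) × √0.016 = 0.039.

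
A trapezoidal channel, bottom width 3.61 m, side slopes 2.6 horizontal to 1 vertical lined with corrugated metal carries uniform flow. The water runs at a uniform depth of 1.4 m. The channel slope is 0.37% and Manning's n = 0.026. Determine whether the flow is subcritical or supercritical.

With bottom width b = 3.61 m and side slope z = 2.6: A = (b + zy)y = (3.61 + 2.6×1.4)×1.4 = 10.15 m²; P = b + 2y√(1+z²) = 3.61 + 2×1.4×2.786 = 11.41 m.
Hydraulic radius R = A/P = 10.15/11.41 = 0.8896 m.
V = (1/n) R^(2/3) √S = (1/0.026) × 0.8896^(2/3) × √0.0037 = 2.164 m/s. Hydraulic depth D_h = A/T = 10.15/10.89 = 0.932 m.
Froude number Fr = V/√(g·D_h) = 2.164/√(9.81×0.932) = 0.716, which is less than 1, so the flow is subcritical.

subcritical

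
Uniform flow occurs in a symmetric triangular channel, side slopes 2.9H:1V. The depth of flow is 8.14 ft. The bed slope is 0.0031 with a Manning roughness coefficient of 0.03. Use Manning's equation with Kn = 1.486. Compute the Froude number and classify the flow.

For a triangular section with side slope z = 2.9: A = zy² = 2.9×8.14² = 192.2 ft²; P = 2y√(1+z²) = 2×8.14×3.068 = 49.94 ft.
Hydraulic radius R = A/P = 192.2/49.94 = 3.848 ft.
V = (1.486/n) R^(2/3) √S = (1.486/0.03) × 3.848^(2/3) × √0.0031 = 6.772 ft/s. Hydraulic depth D_h = A/T = 192.2/47.21 = 4.07 ft.
Froude number Fr = V/√(g·D_h) = 6.772/√(32.2×4.07) = 0.592, which is less than 1, so the flow is subcritical.

subcritical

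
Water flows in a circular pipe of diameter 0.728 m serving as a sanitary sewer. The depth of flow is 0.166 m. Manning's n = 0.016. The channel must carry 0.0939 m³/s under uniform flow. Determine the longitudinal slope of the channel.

For a circular section of diameter D = 0.728 m at depth y = 0.166 m, the central angle is θ = 2 arccos(1 − 2y/D) = 1.991 rad. Then A = (D²/8)(θ − sin θ) = 0.07144 m² and P = Dθ/2 = 0.7248 m.
Hydraulic radius R = A/P = 0.07144/0.7248 = 0.09856 m.
From Manning's equation, S = [nQ / (1 A R^(2/3))]² = [0.016 × 0.0939 / (1 × 0.07144 × 0.09856^(2/3))]² = 0.00971.

S = 0.00971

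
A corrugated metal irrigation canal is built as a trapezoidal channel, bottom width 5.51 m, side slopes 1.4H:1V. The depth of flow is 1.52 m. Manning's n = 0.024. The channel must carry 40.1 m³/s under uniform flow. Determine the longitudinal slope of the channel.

S = 0.00619

With bottom width b = 5.51 m and side slope z = 1.4: A = (b + zy)y = (5.51 + 1.4×1.52)×1.52 = 11.61 m²; P = b + 2y√(1+z²) = 5.51 + 2×1.52×1.72 = 10.74 m.
Hydraulic radius R = A/P = 11.61/10.74 = 1.081 m.
From Manning's equation, S = [nQ / (1 A R^(2/3))]² = [0.024 × 40.1 / (1 × 11.61 × 1.081^(2/3))]² = 0.00619.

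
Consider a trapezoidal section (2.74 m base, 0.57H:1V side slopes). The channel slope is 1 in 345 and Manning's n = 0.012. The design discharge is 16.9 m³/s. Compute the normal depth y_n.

y_n = 1.28 m

Manning's equation rearranged: A R^(2/3) = nQ / (1·√S) = 0.012 × 16.9 / (√0.002899) = 3.767.
Trying y = 1.04 m: A R^(2/3) = 2.667 — short.
Trying y = 1.52 m: A R^(2/3) = 5.029 — over.
Trying y = 1.28 m: A R^(2/3) = 3.766 — matches.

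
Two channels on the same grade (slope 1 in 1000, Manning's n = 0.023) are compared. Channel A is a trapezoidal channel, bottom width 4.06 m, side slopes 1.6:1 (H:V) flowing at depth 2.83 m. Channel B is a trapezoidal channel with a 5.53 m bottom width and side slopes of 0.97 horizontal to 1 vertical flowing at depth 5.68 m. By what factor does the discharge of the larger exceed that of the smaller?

Channel A: With bottom width b = 4.06 m and side slope z = 1.6: A = (b + zy)y = (4.06 + 1.6×2.83)×2.83 = 24.3 m²; P = b + 2y√(1+z²) = 4.06 + 2×2.83×1.887 = 14.74 m. Hydraulic radius R = A/P = 24.3/14.74 = 1.649 m. Q_A = (1/0.023)·24.3·1.649^(2/3)·√0.001 = 46.64 m³/s.
Channel B: With bottom width b = 5.53 m and side slope z = 0.97: A = (b + zy)y = (5.53 + 0.97×5.68)×5.68 = 62.7 m²; P = b + 2y√(1+z²) = 5.53 + 2×5.68×1.393 = 21.36 m. Hydraulic radius R = A/P = 62.7/21.36 = 2.936 m. Q_B = (1/0.023)·62.7·2.936^(2/3)·√0.001 = 176.8 m³/s.
The larger discharge is 176.8 m³/s and the smaller is 46.64 m³/s; the ratio is 3.79.

3.79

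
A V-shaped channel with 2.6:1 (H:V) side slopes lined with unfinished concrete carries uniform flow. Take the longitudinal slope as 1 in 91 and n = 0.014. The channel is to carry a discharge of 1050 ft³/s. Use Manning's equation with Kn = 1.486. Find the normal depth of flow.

Manning's equation rearranged: A R^(2/3) = nQ / (1.486·√S) = 0.014 × 1050 / (1.486 × √0.01099) = 94.37.
Trying y = 5.63 ft: A R^(2/3) = 156.9 — too large.
Trying y = 3.33 ft: A R^(2/3) = 38.68 — too small.
Trying y = 4.65 ft: A R^(2/3) = 94.23 — close enough.

y_n = 4.65 ft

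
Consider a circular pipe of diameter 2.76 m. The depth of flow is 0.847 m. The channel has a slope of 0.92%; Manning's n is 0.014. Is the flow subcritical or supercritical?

supercritical

For a circular section of diameter D = 2.76 m at depth y = 0.847 m, the central angle is θ = 2 arccos(1 − 2y/D) = 2.349 rad. Then A = (D²/8)(θ − sin θ) = 1.558 m² and P = Dθ/2 = 3.241 m.
Hydraulic radius R = A/P = 1.558/3.241 = 0.4807 m.
V = (1/n) R^(2/3) √S = (1/0.014) × 0.4807^(2/3) × √0.0092 = 4.204 m/s. Hydraulic depth D_h = A/T = 1.558/2.546 = 0.6119 m.
Froude number Fr = V/√(g·D_h) = 4.204/√(9.81×0.6119) = 1.72, which is greater than 1, so the flow is supercritical.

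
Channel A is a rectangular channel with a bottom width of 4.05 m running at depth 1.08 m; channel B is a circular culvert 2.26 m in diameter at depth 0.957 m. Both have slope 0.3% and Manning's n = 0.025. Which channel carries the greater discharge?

Channel A: Flow area A = b·y = 4.05 × 1.08 = 4.374 m². Wetted perimeter P = b + 2y = 4.05 + 2×1.08 = 6.21 m. Hydraulic radius R = A/P = 4.374/6.21 = 0.7043 m. Q_A = (1/0.025)·4.374·0.7043^(2/3)·√0.003 = 7.586 m³/s.
Channel B: For a circular section of diameter D = 2.26 m at depth y = 0.957 m, the central angle is θ = 2 arccos(1 − 2y/D) = 2.834 rad. Then A = (D²/8)(θ − sin θ) = 1.616 m² and P = Dθ/2 = 3.203 m. Hydraulic radius R = A/P = 1.616/3.203 = 0.5047 m. Q_B = (1/0.025)·1.616·0.5047^(2/3)·√0.003 = 2.245 m³/s.
Q_A = 7.586 m³/s vs Q_B = 2.245 m³/s, so channel A carries more.

channel A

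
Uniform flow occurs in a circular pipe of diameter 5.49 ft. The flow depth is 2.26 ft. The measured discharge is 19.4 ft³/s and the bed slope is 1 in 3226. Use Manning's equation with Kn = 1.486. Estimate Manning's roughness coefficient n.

n = 0.014

For a circular section of diameter D = 5.49 ft at depth y = 2.26 ft, the central angle is θ = 2 arccos(1 − 2y/D) = 2.786 rad. Then A = (D²/8)(θ − sin θ) = 9.187 ft² and P = Dθ/2 = 7.649 ft.
Hydraulic radius R = A/P = 9.187/7.649 = 1.201 ft.
Rearranging Manning's equation: n = (1.486/Q) A R^(2/3) S^(1/2) = (1.486/19.4) × 9.187 × 1.201^(2/3) × √0.00031 = 0.014.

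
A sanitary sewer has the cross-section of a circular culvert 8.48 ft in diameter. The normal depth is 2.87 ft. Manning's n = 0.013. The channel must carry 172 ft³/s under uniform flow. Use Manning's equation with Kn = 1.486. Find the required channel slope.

For a circular section of diameter D = 8.48 ft at depth y = 2.87 ft, the central angle is θ = 2 arccos(1 − 2y/D) = 2.484 rad. Then A = (D²/8)(θ − sin θ) = 16.83 ft² and P = Dθ/2 = 10.53 ft.
Hydraulic radius R = A/P = 16.83/10.53 = 1.598 ft.
From Manning's equation, S = [nQ / (1.486 A R^(2/3))]² = [0.013 × 172 / (1.486 × 16.83 × 1.598^(2/3))]² = 0.00428.

S = 0.00428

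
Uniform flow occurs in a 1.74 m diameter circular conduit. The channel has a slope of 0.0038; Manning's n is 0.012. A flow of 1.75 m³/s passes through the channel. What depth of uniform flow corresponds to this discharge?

y_n = 0.592 m

Manning's equation rearranged: A R^(2/3) = nQ / (1·√S) = 0.012 × 1.75 / (√0.0038) = 0.3407.
Try y = 0.68 m: A R^(2/3) = 0.4408 — high.
Try y = 0.474 m: A R^(2/3) = 0.2215 — low.
Try y = 0.592 m: A R^(2/3) = 0.3402 — ≈ 0.3407.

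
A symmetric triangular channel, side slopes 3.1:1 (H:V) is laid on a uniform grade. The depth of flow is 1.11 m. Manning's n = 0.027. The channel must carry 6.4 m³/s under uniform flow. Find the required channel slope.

S = 0.00479

For a triangular section with side slope z = 3.1: A = zy² = 3.1×1.11² = 3.82 m²; P = 2y√(1+z²) = 2×1.11×3.257 = 7.231 m.
Hydraulic radius R = A/P = 3.82/7.231 = 0.5282 m.
From Manning's equation, S = [nQ / (1 A R^(2/3))]² = [0.027 × 6.4 / (1 × 3.82 × 0.5282^(2/3))]² = 0.00479.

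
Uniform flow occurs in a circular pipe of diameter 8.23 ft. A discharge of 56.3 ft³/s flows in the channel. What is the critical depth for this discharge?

At critical depth, Q² T / (g A³) = 1, i.e. A³/T = Q²/g = 56.3²/32.2 = 98.44.
Try y = 1.48 ft: A³/T = 43.5 — short.
Try y = 2.13 ft: A³/T = 180.6 — over.
Try y = 1.82 ft: A³/T = 97.79 — matches.

y_c = 1.82 ft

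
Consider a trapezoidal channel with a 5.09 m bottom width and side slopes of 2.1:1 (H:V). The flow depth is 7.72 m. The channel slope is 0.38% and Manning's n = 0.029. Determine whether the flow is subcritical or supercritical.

subcritical

With bottom width b = 5.09 m and side slope z = 2.1: A = (b + zy)y = (5.09 + 2.1×7.72)×7.72 = 164.5 m²; P = b + 2y√(1+z²) = 5.09 + 2×7.72×2.326 = 41 m.
Hydraulic radius R = A/P = 164.5/41 = 4.011 m.
V = (1/n) R^(2/3) √S = (1/0.029) × 4.011^(2/3) × √0.0038 = 5.366 m/s. Hydraulic depth D_h = A/T = 164.5/37.51 = 4.384 m.
Froude number Fr = V/√(g·D_h) = 5.366/√(9.81×4.384) = 0.818, which is less than 1, so the flow is subcritical.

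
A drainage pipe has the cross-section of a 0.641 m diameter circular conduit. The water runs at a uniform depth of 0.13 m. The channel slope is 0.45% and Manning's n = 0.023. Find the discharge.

For a circular section of diameter D = 0.641 m at depth y = 0.13 m, the central angle is θ = 2 arccos(1 − 2y/D) = 1.869 rad. Then A = (D²/8)(θ − sin θ) = 0.04687 m² and P = Dθ/2 = 0.5989 m.
Hydraulic radius R = A/P = 0.04687/0.5989 = 0.07827 m.
Manning's equation: Q = (1/n) A R^(2/3) S^(1/2) = (1/0.023) × 0.04687 × 0.07827^(2/3) × 0.0045^(1/2) = 0.025 m³/s.

Q = 0.025 m³/s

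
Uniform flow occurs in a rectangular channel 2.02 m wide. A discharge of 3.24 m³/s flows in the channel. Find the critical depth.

For a rectangular channel, critical depth y_c = (q²/g)^(1/3) where q = Q/b = 3.24/2.02 = 1.604 m²/s.
So y_c = (1.604²/9.81)^(1/3) = 0.64 m.

y_c = 0.64 m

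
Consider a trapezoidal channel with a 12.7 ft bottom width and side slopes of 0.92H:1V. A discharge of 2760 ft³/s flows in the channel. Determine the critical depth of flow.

y_c = 9.07 ft

At critical depth, Q² T / (g A³) = 1, i.e. A³/T = Q²/g = 2760²/32.2 = 236600.
Trying y = 7.29 ft: A³/T = 108400 — too small.
Trying y = 9.07 ft: A³/T = 236600 — ≈ 236600.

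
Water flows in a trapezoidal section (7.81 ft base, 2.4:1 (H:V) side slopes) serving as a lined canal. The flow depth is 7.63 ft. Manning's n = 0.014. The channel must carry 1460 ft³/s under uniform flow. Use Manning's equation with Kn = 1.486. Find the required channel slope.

With bottom width b = 7.81 ft and side slope z = 2.4: A = (b + zy)y = (7.81 + 2.4×7.63)×7.63 = 199.3 ft²; P = b + 2y√(1+z²) = 7.81 + 2×7.63×2.6 = 47.49 ft.
Hydraulic radius R = A/P = 199.3/47.49 = 4.197 ft.
From Manning's equation, S = [nQ / (1.486 A R^(2/3))]² = [0.014 × 1460 / (1.486 × 199.3 × 4.197^(2/3))]² = 0.000703.

S = 0.000703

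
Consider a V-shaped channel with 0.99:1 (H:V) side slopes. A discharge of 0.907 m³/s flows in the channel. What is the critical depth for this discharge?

y_c = 0.703 m

At critical depth, Q² T / (g A³) = 1, i.e. A³/T = Q²/g = 0.907²/9.81 = 0.08386.
Try y = 0.56 m: A³/T = 0.02699 — short.
Try y = 0.703 m: A³/T = 0.08414 — close enough.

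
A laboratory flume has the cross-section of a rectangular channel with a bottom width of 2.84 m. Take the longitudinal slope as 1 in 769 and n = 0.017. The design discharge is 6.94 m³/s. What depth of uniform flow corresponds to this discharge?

y_n = 1.44 m

Manning's equation rearranged: A R^(2/3) = nQ / (1·√S) = 0.017 × 6.94 / (√0.0013) = 3.272.
Trying y = 1.26 m: A R^(2/3) = 2.733 — short.
Trying y = 1.62 m: A R^(2/3) = 3.82 — over.
Trying y = 1.44 m: A R^(2/3) = 3.27 — close enough.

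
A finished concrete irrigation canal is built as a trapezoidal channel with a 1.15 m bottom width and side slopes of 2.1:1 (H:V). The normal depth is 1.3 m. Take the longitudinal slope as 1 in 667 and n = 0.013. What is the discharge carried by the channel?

Q = 11.9 m³/s

With bottom width b = 1.15 m and side slope z = 2.1: A = (b + zy)y = (1.15 + 2.1×1.3)×1.3 = 5.044 m²; P = b + 2y√(1+z²) = 1.15 + 2×1.3×2.326 = 7.197 m.
Hydraulic radius R = A/P = 5.044/7.197 = 0.7008 m.
Manning's equation: Q = (1/n) A R^(2/3) S^(1/2) = (1/0.013) × 5.044 × 0.7008^(2/3) × 0.001499^(1/2) = 11.9 m³/s.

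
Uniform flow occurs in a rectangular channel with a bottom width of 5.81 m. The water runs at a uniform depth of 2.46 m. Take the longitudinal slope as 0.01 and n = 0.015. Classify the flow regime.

supercritical

Flow area A = b·y = 5.81 × 2.46 = 14.29 m². Wetted perimeter P = b + 2y = 5.81 + 2×2.46 = 10.73 m.
Hydraulic radius R = A/P = 14.29/10.73 = 1.332 m.
V = (1/n) R^(2/3) √S = (1/0.015) × 1.332^(2/3) × √0.01 = 8.071 m/s. Hydraulic depth D_h = A/T = 14.29/5.81 = 2.46 m.
Froude number Fr = V/√(g·D_h) = 8.071/√(9.81×2.46) = 1.64, which is greater than 1, so the flow is supercritical.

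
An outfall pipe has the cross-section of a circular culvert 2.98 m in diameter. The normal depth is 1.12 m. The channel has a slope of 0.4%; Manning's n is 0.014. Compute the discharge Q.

For a circular section of diameter D = 2.98 m at depth y = 1.12 m, the central angle is θ = 2 arccos(1 − 2y/D) = 2.64 rad. Then A = (D²/8)(θ − sin θ) = 2.396 m² and P = Dθ/2 = 3.933 m.
Hydraulic radius R = A/P = 2.396/3.933 = 0.6092 m.
Manning's equation: Q = (1/n) A R^(2/3) S^(1/2) = (1/0.014) × 2.396 × 0.6092^(2/3) × 0.004^(1/2) = 7.78 m³/s.

Q = 7.78 m³/s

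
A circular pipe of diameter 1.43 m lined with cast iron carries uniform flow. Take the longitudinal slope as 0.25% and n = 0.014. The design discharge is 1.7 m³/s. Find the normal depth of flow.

y_n = 0.789 m

Manning's equation rearranged: A R^(2/3) = nQ / (1·√S) = 0.014 × 1.7 / (√0.0025) = 0.476.
Try y = 0.924 m: A R^(2/3) = 0.6068 — high.
Try y = 0.682 m: A R^(2/3) = 0.373 — low.
Try y = 0.789 m: A R^(2/3) = 0.4763 — close enough.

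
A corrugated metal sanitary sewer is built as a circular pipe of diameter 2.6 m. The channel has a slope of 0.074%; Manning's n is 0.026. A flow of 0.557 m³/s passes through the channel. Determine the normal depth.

y_n = 0.642 m

Manning's equation rearranged: A R^(2/3) = nQ / (1·√S) = 0.026 × 0.557 / (√0.00074) = 0.5324.
At y = 0.49 m: A R^(2/3) = 0.3092 — short.
At y = 0.642 m: A R^(2/3) = 0.5325 — matches.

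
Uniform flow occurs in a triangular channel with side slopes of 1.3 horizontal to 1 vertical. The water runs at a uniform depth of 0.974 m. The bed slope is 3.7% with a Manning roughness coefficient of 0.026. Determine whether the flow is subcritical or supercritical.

For a triangular section with side slope z = 1.3: A = zy² = 1.3×0.974² = 1.233 m²; P = 2y√(1+z²) = 2×0.974×1.64 = 3.195 m.
Hydraulic radius R = A/P = 1.233/3.195 = 0.386 m.
V = (1/n) R^(2/3) √S = (1/0.026) × 0.386^(2/3) × √0.037 = 3.922 m/s. Hydraulic depth D_h = A/T = 1.233/2.532 = 0.487 m.
Froude number Fr = V/√(g·D_h) = 3.922/√(9.81×0.487) = 1.79, which is greater than 1, so the flow is supercritical.

supercritical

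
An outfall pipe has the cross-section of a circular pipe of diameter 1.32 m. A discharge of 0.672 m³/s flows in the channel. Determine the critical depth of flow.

y_c = 0.428 m

At critical depth, Q² T / (g A³) = 1, i.e. A³/T = Q²/g = 0.672²/9.81 = 0.04603.
Try y = 0.355 m: A³/T = 0.02226 — too small.
Try y = 0.428 m: A³/T = 0.04597 — matches.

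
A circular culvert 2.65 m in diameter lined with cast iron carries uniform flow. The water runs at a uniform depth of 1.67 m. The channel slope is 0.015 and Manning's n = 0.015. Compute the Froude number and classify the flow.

For a circular section of diameter D = 2.65 m at depth y = 1.67 m, the central angle is θ = 2 arccos(1 − 2y/D) = 3.668 rad. Then A = (D²/8)(θ − sin θ) = 3.662 m² and P = Dθ/2 = 4.861 m.
Hydraulic radius R = A/P = 3.662/4.861 = 0.7533 m.
V = (1/n) R^(2/3) √S = (1/0.015) × 0.7533^(2/3) × √0.015 = 6.76 m/s. Hydraulic depth D_h = A/T = 3.662/2.559 = 1.431 m.
Froude number Fr = V/√(g·D_h) = 6.76/√(9.81×1.431) = 1.8, which is greater than 1, so the flow is supercritical.

supercritical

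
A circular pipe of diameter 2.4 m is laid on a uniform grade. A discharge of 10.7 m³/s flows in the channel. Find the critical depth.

y_c = 1.51 m

At critical depth, Q² T / (g A³) = 1, i.e. A³/T = Q²/g = 10.7²/9.81 = 11.67.
At y = 1.09 m: A³/T = 3.339 — too small.
At y = 1.51 m: A³/T = 11.62 — close enough.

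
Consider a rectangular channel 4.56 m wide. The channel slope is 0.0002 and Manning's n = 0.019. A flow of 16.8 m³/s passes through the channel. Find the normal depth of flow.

y_n = 3.89 m

Manning's equation rearranged: A R^(2/3) = nQ / (1·√S) = 0.019 × 16.8 / (√0.0002) = 22.57.
Trying y = 4.76 m: A R^(2/3) = 28.97 — high.
Trying y = 3.39 m: A R^(2/3) = 19 — low.
Trying y = 3.89 m: A R^(2/3) = 22.59 — ≈ 22.57.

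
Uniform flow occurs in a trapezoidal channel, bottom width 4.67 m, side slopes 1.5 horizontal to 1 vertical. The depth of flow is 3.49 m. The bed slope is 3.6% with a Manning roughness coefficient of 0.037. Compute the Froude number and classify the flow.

With bottom width b = 4.67 m and side slope z = 1.5: A = (b + zy)y = (4.67 + 1.5×3.49)×3.49 = 34.57 m²; P = b + 2y√(1+z²) = 4.67 + 2×3.49×1.803 = 17.25 m.
Hydraulic radius R = A/P = 34.57/17.25 = 2.004 m.
V = (1/n) R^(2/3) √S = (1/0.037) × 2.004^(2/3) × √0.036 = 8.15 m/s. Hydraulic depth D_h = A/T = 34.57/15.14 = 2.283 m.
Froude number Fr = V/√(g·D_h) = 8.15/√(9.81×2.283) = 1.72, which is greater than 1, so the flow is supercritical.

supercritical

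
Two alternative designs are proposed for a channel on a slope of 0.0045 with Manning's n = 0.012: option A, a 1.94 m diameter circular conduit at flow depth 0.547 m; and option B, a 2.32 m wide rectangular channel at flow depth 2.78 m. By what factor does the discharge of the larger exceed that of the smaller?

17.8

Channel A: For a circular section of diameter D = 1.94 m at depth y = 0.547 m, the central angle is θ = 2 arccos(1 − 2y/D) = 2.239 rad. Then A = (D²/8)(θ − sin θ) = 0.6841 m² and P = Dθ/2 = 2.172 m. Hydraulic radius R = A/P = 0.6841/2.172 = 0.315 m. Q_A = (1/0.012)·0.6841·0.315^(2/3)·√0.0045 = 1.771 m³/s.
Channel B: Flow area A = b·y = 2.32 × 2.78 = 6.45 m². Wetted perimeter P = b + 2y = 2.32 + 2×2.78 = 7.88 m. Hydraulic radius R = A/P = 6.45/7.88 = 0.8185 m. Q_B = (1/0.012)·6.45·0.8185^(2/3)·√0.0045 = 31.55 m³/s.
The larger discharge is 31.55 m³/s and the smaller is 1.771 m³/s; the ratio is 17.8.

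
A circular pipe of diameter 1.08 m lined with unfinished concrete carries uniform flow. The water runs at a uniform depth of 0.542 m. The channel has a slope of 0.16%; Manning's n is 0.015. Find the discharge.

For a circular section of diameter D = 1.08 m at depth y = 0.542 m, the central angle is θ = 2 arccos(1 − 2y/D) = 3.149 rad. Then A = (D²/8)(θ − sin θ) = 0.4602 m² and P = Dθ/2 = 1.7 m.
Hydraulic radius R = A/P = 0.4602/1.7 = 0.2706 m.
Manning's equation: Q = (1/n) A R^(2/3) S^(1/2) = (1/0.015) × 0.4602 × 0.2706^(2/3) × 0.0016^(1/2) = 0.513 m³/s.

Q = 0.513 m³/s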